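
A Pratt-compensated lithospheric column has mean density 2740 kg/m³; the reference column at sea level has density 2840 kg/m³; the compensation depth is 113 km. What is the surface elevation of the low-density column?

ρ_ref D = ρ (D + h) → h = D (ρ_ref − ρ)/ρ.
h = 113 km × (2840 − 2740)/2740 = 4.12 km.

4.12 km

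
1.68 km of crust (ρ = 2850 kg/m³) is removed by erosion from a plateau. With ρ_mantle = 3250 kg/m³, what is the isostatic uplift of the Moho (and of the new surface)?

Unloading: uplift u = e ρ_c/ρ_m = 1.68 km × 2850/3250 = 1.47 km.

1.47 km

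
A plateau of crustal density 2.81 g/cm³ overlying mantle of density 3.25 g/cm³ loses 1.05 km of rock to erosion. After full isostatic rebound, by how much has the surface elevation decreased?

Rebound u = e ρ_c/ρ_m = 1.05 km × 2.81/3.25 = 0.9078 km.
Net surface drop = e − u = 1.05 km − 0.9078 km = e (ρ_m − ρ_c)/ρ_m = 0.142 km.

0.142 km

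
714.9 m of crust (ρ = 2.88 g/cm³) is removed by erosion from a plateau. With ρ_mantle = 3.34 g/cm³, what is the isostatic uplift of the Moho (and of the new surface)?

616 m

Unloading: uplift u = e ρ_c/ρ_m = 714.9 m × 2.88/3.34 = 616 m.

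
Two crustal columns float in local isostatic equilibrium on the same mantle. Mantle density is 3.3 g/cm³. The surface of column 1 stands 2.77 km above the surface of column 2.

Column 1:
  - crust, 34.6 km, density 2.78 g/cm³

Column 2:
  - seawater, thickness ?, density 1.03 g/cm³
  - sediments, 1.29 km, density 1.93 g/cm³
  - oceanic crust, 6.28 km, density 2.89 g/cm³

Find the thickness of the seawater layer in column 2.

Take the compensation level at the base of the deeper column (depth z_c below the surface of column 1) and equate Σ ρ_i t_i down to z_c; mantle fills any gap and the z_c terms cancel.
Column 1: 34.6×2.78 + (z_c − 34.6)×3.3
Column 2: 2.77×0 + x×1.03 + 1.29×1.93 + 6.28×2.89 + (z_c − 2.77 − 7.57 − x)×3.3
The z_c×3.3 term appears on both sides and cancels. Collect the known terms of each column as K = Σ(ρt)_known − 3.3 × (depth of known layers): K_1 = 96.188 − 3.3×34.6 = −17.992; K_2 = 20.6389 − 3.3×(2.77 + 7.57) = −13.4831.
Balance: K_1 = K_2 − x×(3.3 − 1.03), so x = (K_2 − K_1)/(3.3 − 1.03) = 4.5089/2.27 = 1.99 km.

1.99 km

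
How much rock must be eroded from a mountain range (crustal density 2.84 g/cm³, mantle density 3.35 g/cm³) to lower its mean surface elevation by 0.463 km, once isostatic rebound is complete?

3.04 km

Net drop Δ = e − u = e − e ρ_c/ρ_m = e (ρ_m − ρ_c)/ρ_m.
e = Δ ρ_m/(ρ_m − ρ_c) = 0.463 km × 3.35/0.51 = 3.04 km.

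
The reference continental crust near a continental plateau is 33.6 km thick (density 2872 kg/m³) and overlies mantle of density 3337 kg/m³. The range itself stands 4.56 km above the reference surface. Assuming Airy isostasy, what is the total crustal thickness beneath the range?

66.3 km

Root depth r = h ρ_c / (ρ_m − ρ_c) = 4.56 km × 2872 / 465 = 28.16 km.
Total thickness = T + h + r = 33.6 km + 4.56 km + 28.16 km = 66.3 km.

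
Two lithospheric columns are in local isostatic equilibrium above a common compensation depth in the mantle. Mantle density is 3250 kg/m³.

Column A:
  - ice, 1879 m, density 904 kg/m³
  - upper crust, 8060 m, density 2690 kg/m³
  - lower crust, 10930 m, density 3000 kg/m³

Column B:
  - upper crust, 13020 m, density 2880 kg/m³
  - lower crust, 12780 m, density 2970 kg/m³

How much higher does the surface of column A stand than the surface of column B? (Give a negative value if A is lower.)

1000 m

For any compensation level in the mantle, the mantle terms cancel and isostasy reduces to e = (Σt_A − Σt_B) − (Σ(ρt)_A − Σ(ρt)_B) / ρ_m.
Σt_A = 20869 m; Σt_B = 25800 m; Σ(ρt)_A = 56170016; Σ(ρt)_B = 75454200 (in m·kg/m³).
e = (20869 − 25800) − (56170016 − 75454200) / 3250 = 1000 m.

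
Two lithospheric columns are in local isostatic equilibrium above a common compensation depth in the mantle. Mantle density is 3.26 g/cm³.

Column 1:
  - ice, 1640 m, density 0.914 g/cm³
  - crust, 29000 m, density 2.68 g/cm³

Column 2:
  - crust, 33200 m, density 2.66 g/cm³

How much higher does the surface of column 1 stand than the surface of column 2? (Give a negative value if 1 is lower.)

For any compensation level in the mantle, the mantle terms cancel and isostasy reduces to e = (Σt_1 − Σt_2) − (Σ(ρt)_1 − Σ(ρt)_2) / ρ_m.
Σt_1 = 30640 m; Σt_2 = 33200 m; Σ(ρt)_1 = 79218.96; Σ(ρt)_2 = 88312 (in m·g/cm³).
e = (30640 − 33200) − (79218.96 − 88312) / 3.26 = 229 m.

229 m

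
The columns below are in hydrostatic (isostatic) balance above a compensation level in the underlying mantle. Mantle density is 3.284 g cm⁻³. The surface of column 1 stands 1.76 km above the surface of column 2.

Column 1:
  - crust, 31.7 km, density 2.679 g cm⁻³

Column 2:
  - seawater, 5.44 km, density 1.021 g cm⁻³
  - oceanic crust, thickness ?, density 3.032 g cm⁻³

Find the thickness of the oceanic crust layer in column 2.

Take the compensation level at the base of the deeper column (depth z_c below the surface of column 1) and equate Σ ρ_i t_i down to z_c; mantle fills any gap and the z_c terms cancel.
Column 1: 31.7×2.679 + (z_c − 31.7)×3.284
Column 2: 1.76×0 + 5.44×1.021 + x×3.032 + (z_c − 1.76 − 5.44 − x)×3.284
The z_c×3.284 term appears on both sides and cancels. Collect the known terms of each column as K = Σ(ρt)_known − 3.284 × (depth of known layers): K_1 = 84.9243 − 3.284×31.7 = −19.1785; K_2 = 5.55424 − 3.284×(1.76 + 5.44) = −18.09056.
Balance: K_1 = K_2 − x×(3.284 − 3.032), so x = (K_2 − K_1)/(3.284 − 3.032) = 1.08794/0.252 = 4.32 km.

4.32 km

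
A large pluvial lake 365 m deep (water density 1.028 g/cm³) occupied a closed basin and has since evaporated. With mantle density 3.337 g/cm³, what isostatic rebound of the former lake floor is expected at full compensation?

u = d ρ_w/ρ_m = 365 m × 1.028/3.337 = 112 m.

112 m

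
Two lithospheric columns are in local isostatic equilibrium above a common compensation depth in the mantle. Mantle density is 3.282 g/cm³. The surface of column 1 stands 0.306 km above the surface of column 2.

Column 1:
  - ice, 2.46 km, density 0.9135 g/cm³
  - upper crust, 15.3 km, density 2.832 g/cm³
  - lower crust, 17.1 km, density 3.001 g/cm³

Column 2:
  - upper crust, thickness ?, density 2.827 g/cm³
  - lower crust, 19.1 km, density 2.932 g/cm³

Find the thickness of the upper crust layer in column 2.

21.6 km

Take the compensation level at the base of the deeper column (depth z_c below the surface of column 1) and equate Σ ρ_i t_i down to z_c; mantle fills any gap and the z_c terms cancel.
Column 1: 2.46×0.9135 + 15.3×2.832 + 17.1×3.001 + (z_c − 34.86)×3.282
Column 2: 0.306×0 + x×2.827 + 19.1×2.932 + (z_c − 0.306 − 19.1 − x)×3.282
The z_c×3.282 term appears on both sides and cancels. Collect the known terms of each column as K = Σ(ρt)_known − 3.282 × (depth of known layers): K_1 = 96.89391 − 3.282×34.86 = −17.51661; K_2 = 56.0012 − 3.282×(0.306 + 19.1) = −7.689292.
Balance: K_1 = K_2 − x×(3.282 − 2.827), so x = (K_2 − K_1)/(3.282 − 2.827) = 9.82732/0.455 = 21.6 km.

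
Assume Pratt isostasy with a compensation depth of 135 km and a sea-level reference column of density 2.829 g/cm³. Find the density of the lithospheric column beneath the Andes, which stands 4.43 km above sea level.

2.74 g/cm³

Pratt balance: ρ_ref D = ρ (D + h).
ρ = ρ_ref D/(D + h) = 2.829 × 135 km/(135 km + 4.43 km) = 2.74 g/cm³.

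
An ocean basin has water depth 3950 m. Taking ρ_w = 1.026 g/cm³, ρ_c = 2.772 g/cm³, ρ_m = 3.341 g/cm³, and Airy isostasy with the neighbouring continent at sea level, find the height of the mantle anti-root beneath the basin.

Isostatic balance requires: replacing crust with seawater at the top is compensated by replacing crust with mantle at the base: d (ρ_c − ρ_w) = a (ρ_m − ρ_c).
a = d (ρ_c − ρ_w)/(ρ_m − ρ_c) = 3950 m × 1.746/0.569 = 12100 m.

12100 m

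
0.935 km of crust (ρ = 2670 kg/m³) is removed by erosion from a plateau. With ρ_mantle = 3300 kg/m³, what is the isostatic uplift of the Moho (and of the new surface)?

0.756 km

Unloading: uplift u = e ρ_c/ρ_m = 0.935 km × 2670/3300 = 0.756 km.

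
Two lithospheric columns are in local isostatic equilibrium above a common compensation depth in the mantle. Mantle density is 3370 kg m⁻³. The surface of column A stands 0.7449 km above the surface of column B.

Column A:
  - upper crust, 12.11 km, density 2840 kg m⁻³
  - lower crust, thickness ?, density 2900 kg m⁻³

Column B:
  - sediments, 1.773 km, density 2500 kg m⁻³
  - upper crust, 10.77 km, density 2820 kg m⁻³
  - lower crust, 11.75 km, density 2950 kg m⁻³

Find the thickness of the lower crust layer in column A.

18.1 km

Take the compensation level at the base of the deeper column (depth z_c below the surface of column A) and equate Σ ρ_i t_i down to z_c; mantle fills any gap and the z_c terms cancel.
Column A: 12.11×2840 + x×2900 + (z_c − 12.11 − x)×3370
Column B: 0.7449×0 + 1.773×2500 + 10.77×2820 + 11.75×2950 + (z_c − 0.7449 − 24.293)×3370
The z_c×3370 term appears on both sides and cancels. Collect the known terms of each column as K = Σ(ρt)_known − 3370 × (depth of known layers): K_A = 34392.4 − 3370×12.11 = −6418.3; K_B = 69466.4 − 3370×(0.7449 + 24.293) = −14911.323.
Balance: K_A − x×(3370 − 2900) = K_B, so x = (K_A − K_B)/(3370 − 2900) = 8493.02/470 = 18.1 km.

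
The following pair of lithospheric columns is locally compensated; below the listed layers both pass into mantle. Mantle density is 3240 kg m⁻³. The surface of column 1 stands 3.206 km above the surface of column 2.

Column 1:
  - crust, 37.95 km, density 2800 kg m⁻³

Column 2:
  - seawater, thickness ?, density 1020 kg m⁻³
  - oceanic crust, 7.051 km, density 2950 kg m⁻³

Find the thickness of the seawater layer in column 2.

1.92 km

Take the compensation level at the base of the deeper column (depth z_c below the surface of column 1) and equate Σ ρ_i t_i down to z_c; mantle fills any gap and the z_c terms cancel.
Column 1: 37.95×2800 + (z_c − 37.95)×3240
Column 2: 3.206×0 + x×1020 + 7.051×2950 + (z_c − 3.206 − 7.051 − x)×3240
The z_c×3240 term appears on both sides and cancels. Collect the known terms of each column as K = Σ(ρt)_known − 3240 × (depth of known layers): K_1 = 106260 − 3240×37.95 = −16698; K_2 = 20800.45 − 3240×(3.206 + 7.051) = −12432.23.
Balance: K_1 = K_2 − x×(3240 − 1020), so x = (K_2 − K_1)/(3240 − 1020) = 4265.77/2220 = 1.92 km.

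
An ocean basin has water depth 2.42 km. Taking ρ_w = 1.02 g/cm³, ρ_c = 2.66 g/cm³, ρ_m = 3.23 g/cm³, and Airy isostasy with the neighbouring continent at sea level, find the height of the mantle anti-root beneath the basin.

Equating mass per unit area of the two columns: replacing crust with seawater at the top is compensated by replacing crust with mantle at the base: d (ρ_c − ρ_w) = a (ρ_m − ρ_c).
a = d (ρ_c − ρ_w)/(ρ_m − ρ_c) = 2.42 km × 1.64/0.57 = 6.96 km.

6.96 km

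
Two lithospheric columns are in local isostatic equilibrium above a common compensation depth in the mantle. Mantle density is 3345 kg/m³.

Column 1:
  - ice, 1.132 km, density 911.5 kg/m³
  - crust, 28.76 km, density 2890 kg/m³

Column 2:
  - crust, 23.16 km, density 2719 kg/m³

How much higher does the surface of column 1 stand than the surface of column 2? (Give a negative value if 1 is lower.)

0.401 km

For any compensation level in the mantle, the mantle terms cancel and isostasy reduces to e = (Σt_1 − Σt_2) − (Σ(ρt)_1 − Σ(ρt)_2) / ρ_m.
Σt_1 = 29.892 km; Σt_2 = 23.16 km; Σ(ρt)_1 = 84148.218; Σ(ρt)_2 = 62972.04 (in km·kg/m³).
e = (29.892 − 23.16) − (84148.218 − 62972.04) / 3345 = 0.401 km.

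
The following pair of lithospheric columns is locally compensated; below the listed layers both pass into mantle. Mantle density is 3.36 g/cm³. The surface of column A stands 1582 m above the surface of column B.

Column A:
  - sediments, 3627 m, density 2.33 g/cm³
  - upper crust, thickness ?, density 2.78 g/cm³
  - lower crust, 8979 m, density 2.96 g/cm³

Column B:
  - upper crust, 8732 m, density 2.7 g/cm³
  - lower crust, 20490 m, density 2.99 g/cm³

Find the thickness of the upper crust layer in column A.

19500 m

Take the compensation level at the base of the deeper column (depth z_c below the surface of column A) and equate Σ ρ_i t_i down to z_c; mantle fills any gap and the z_c terms cancel.
Column A: 3627×2.33 + x×2.78 + 8979×2.96 + (z_c − 12606 − x)×3.36
Column B: 1582×0 + 8732×2.7 + 20490×2.99 + (z_c − 1582 − 29222)×3.36
The z_c×3.36 term appears on both sides and cancels. Collect the known terms of each column as K = Σ(ρt)_known − 3.36 × (depth of known layers): K_A = 35028.75 − 3.36×12606 = −7327.41; K_B = 84841.5 − 3.36×(1582 + 29222) = −18659.94.
Balance: K_A − x×(3.36 − 2.78) = K_B, so x = (K_A − K_B)/(3.36 − 2.78) = 11332.5/0.58 = 19500 m.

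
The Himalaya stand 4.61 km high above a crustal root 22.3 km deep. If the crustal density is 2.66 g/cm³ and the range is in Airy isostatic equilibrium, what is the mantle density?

Airy balance: ρ_c h = (ρ_m − ρ_c) r → ρ_m = ρ_c (1 + h/r).
ρ_m = 2.66 × (1 + 4.61 km/22.3 km) = 3.21 g/cm³.

3.21 g/cm³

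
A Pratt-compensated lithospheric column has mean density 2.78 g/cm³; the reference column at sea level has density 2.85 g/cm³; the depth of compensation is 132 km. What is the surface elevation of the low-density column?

ρ_ref D = ρ (D + h) → h = D (ρ_ref − ρ)/ρ.
h = 132 km × (2.85 − 2.78)/2.78 = 3.32 km.

3.32 km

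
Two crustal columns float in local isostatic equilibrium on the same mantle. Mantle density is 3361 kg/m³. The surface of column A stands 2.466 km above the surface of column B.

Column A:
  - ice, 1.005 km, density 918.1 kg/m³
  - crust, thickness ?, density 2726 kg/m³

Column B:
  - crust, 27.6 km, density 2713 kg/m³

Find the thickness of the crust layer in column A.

37.4 km

Take the compensation level at the base of the deeper column (depth z_c below the surface of column A) and equate Σ ρ_i t_i down to z_c; mantle fills any gap and the z_c terms cancel.
Column A: 1.005×918.1 + x×2726 + (z_c − 1.005 − x)×3361
Column B: 2.466×0 + 27.6×2713 + (z_c − 2.466 − 27.6)×3361
The z_c×3361 term appears on both sides and cancels. Collect the known terms of each column as K = Σ(ρt)_known − 3361 × (depth of known layers): K_A = 922.6905 − 3361×1.005 = −2455.1145; K_B = 74878.8 − 3361×(2.466 + 27.6) = −26173.026.
Balance: K_A − x×(3361 − 2726) = K_B, so x = (K_A − K_B)/(3361 − 2726) = 23717.9/635 = 37.4 km.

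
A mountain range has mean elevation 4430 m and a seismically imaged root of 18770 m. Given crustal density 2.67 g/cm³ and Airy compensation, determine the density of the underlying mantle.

3.3 g/cm³

Airy balance: ρ_c h = (ρ_m − ρ_c) r → ρ_m = ρ_c (1 + h/r).
ρ_m = 2.67 × (1 + 4430 m/18770 m) = 3.3 g/cm³.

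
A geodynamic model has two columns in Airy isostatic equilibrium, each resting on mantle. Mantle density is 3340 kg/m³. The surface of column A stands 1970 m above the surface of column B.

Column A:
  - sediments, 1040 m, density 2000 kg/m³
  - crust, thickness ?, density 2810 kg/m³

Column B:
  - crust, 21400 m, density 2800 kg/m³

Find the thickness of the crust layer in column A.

Take the compensation level at the base of the deeper column (depth z_c below the surface of column A) and equate Σ ρ_i t_i down to z_c; mantle fills any gap and the z_c terms cancel.
Column A: 1040×2000 + x×2810 + (z_c − 1040 − x)×3340
Column B: 1970×0 + 21400×2800 + (z_c − 1970 − 21400)×3340
The z_c×3340 term appears on both sides and cancels. Collect the known terms of each column as K = Σ(ρt)_known − 3340 × (depth of known layers): K_A = 2080000 − 3340×1040 = −1393600; K_B = 59920000 − 3340×(1970 + 21400) = −18135800.
Balance: K_A − x×(3340 − 2810) = K_B, so x = (K_A − K_B)/(3340 − 2810) = 16742200/530 = 31600 m.

31600 m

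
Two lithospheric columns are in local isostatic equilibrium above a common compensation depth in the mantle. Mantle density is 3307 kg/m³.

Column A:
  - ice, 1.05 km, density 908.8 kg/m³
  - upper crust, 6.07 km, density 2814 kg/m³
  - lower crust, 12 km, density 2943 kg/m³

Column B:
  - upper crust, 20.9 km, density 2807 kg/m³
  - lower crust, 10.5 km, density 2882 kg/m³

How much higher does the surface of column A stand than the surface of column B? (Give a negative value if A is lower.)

For any compensation level in the mantle, the mantle terms cancel and isostasy reduces to e = (Σt_A − Σt_B) − (Σ(ρt)_A − Σ(ρt)_B) / ρ_m.
Σt_A = 19.12 km; Σt_B = 31.4 km; Σ(ρt)_A = 53351.22; Σ(ρt)_B = 88927.3 (in km·kg/m³).
e = (19.12 − 31.4) − (53351.22 − 88927.3) / 3307 = −1.52 km.

−1.52 km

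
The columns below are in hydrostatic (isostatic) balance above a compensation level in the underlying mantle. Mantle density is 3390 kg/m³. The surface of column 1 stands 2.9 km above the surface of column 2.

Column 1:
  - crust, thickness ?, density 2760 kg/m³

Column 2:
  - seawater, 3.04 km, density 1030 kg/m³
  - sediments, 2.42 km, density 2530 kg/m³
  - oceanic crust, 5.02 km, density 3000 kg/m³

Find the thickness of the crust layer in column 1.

Take the compensation level at the base of the deeper column (depth z_c below the surface of column 1) and equate Σ ρ_i t_i down to z_c; mantle fills any gap and the z_c terms cancel.
Column 1: x×2760 + (z_c − 0 − x)×3390
Column 2: 2.9×0 + 3.04×1030 + 2.42×2530 + 5.02×3000 + (z_c − 2.9 − 10.48)×3390
The z_c×3390 term appears on both sides and cancels. Collect the known terms of each column as K = Σ(ρt)_known − 3390 × (depth of known layers): K_1 = 0 − 3390×0 = 0; K_2 = 24313.8 − 3390×(2.9 + 10.48) = −21044.4.
Balance: K_1 − x×(3390 − 2760) = K_2, so x = (K_1 − K_2)/(3390 − 2760) = 21044.4/630 = 33.4 km.

33.4 km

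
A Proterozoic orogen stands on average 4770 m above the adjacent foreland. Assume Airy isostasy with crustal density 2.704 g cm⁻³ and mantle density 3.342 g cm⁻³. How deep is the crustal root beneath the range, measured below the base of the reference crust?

Balancing pressure at the compensation depth: the weight of the topography is balanced by the buoyancy of the root, ρ_c h = (ρ_m − ρ_c) r.
r = h · ρ_c / (ρ_m − ρ_c) = 4770 m × 2.704 / (3.342 − 2.704) = 20200 m.

20200 m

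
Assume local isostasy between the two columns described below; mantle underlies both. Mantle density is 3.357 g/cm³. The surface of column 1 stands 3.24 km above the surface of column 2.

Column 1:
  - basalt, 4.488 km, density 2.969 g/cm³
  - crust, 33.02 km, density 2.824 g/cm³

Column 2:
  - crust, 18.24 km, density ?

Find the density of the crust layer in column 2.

2.89 g/cm³

Take the compensation level at the base of the deeper column (depth z_c below the surface of column 1) and equate Σ ρ_i t_i down to z_c; mantle fills any gap and the z_c terms cancel.
Column 1: 4.488×2.969 + 33.02×2.824 + (z_c − 37.508)×3.357
Column 2: 3.24×0 + 18.24×ρ + (z_c − 3.24 − 18.24)×3.357
The z_c×3.357 term appears on both sides and cancels. Collect the known terms of each column as K = Σ(ρt)_known − 3.357 × (depth of known layers): K_1 = 106.573352 − 3.357×37.508 = −19.341004; K_2 = 0 − 3.357×(3.24 + 18.24) = −72.10836.
Balance: K_1 = K_2 + 18.24×ρ, so ρ = (K_1 − K_2)/18.24 = 52.7674/18.24 = 2.89 g/cm³.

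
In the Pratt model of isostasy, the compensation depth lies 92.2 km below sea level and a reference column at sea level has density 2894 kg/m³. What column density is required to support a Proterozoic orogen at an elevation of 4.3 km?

2770 kg/m³

Pratt balance: ρ_ref D = ρ (D + h).
ρ = ρ_ref D/(D + h) = 2894 × 92.2 km/(92.2 km + 4.3 km) = 2770 kg/m³.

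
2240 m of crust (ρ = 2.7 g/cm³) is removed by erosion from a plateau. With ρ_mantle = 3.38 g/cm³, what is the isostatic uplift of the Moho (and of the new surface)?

Unloading: uplift u = e ρ_c/ρ_m = 2240 m × 2.7/3.38 = 1790 m.

1790 m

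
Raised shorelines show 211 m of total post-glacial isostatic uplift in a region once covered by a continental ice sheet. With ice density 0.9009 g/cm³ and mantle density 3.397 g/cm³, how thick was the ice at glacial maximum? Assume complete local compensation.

u = t ρ_ice/ρ_m → t = u ρ_m/ρ_ice = 211 m × 3.397/0.9009 = 796 m.

796 m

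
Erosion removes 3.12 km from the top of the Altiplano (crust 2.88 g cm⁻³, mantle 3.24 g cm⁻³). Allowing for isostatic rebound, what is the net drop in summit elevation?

Rebound u = e ρ_c/ρ_m = 3.12 km × 2.88/3.24 = 2.773 km.
Net surface drop = e − u = 3.12 km − 2.773 km = e (ρ_m − ρ_c)/ρ_m = 0.347 km.

0.347 km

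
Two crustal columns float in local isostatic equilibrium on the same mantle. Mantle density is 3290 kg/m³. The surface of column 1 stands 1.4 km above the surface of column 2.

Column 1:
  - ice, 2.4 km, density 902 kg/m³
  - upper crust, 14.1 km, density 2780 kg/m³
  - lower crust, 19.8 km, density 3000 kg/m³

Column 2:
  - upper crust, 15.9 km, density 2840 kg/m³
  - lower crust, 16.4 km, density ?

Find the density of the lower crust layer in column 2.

2870 kg/m³

Take the compensation level at the base of the deeper column (depth z_c below the surface of column 1) and equate Σ ρ_i t_i down to z_c; mantle fills any gap and the z_c terms cancel.
Column 1: 2.4×902 + 14.1×2780 + 19.8×3000 + (z_c − 36.3)×3290
Column 2: 1.4×0 + 15.9×2840 + 16.4×ρ + (z_c − 1.4 − 32.3)×3290
The z_c×3290 term appears on both sides and cancels. Collect the known terms of each column as K = Σ(ρt)_known − 3290 × (depth of known layers): K_1 = 100762.8 − 3290×36.3 = −18664.2; K_2 = 45156 − 3290×(1.4 + 32.3) = −65717.
Balance: K_1 = K_2 + 16.4×ρ, so ρ = (K_1 − K_2)/16.4 = 47052.8/16.4 = 2870 kg/m³.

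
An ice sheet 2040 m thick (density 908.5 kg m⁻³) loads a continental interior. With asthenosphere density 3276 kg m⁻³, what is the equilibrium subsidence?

Isostatic balance requires: the ice load ρ_ice t is balanced by mantle displaced below, ρ_m s.
s = t ρ_ice / ρ_m = 2040 m × 908.5/3276 = 566 m.

566 m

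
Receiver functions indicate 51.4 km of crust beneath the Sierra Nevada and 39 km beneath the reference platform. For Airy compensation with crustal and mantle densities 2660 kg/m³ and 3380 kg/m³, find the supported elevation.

2.64 km

Excess crust Δ = 51.4 km − 39 km = 12.4 km, split between elevation h and root r with h + r = Δ.
Airy balance ρ_c h = (ρ_m − ρ_c) r gives r = h ρ_c/(ρ_m − ρ_c), so h (1 + ρ_c/(ρ_m − ρ_c)) = Δ, i.e. h = Δ (ρ_m − ρ_c)/ρ_m.
h = 12.4 km × 720/3380 = 2.64 km.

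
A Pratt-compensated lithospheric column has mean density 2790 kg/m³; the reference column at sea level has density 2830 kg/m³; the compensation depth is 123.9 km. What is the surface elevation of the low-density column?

ρ_ref D = ρ (D + h) → h = D (ρ_ref − ρ)/ρ.
h = 123.9 km × (2830 − 2790)/2790 = 1.78 km.

1.78 km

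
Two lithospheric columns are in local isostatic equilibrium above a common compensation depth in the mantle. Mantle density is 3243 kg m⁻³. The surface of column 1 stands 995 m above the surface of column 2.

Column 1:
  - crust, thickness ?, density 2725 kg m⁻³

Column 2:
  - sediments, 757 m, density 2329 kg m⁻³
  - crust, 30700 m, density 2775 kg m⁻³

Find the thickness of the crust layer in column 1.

Take the compensation level at the base of the deeper column (depth z_c below the surface of column 1) and equate Σ ρ_i t_i down to z_c; mantle fills any gap and the z_c terms cancel.
Column 1: x×2725 + (z_c − 0 − x)×3243
Column 2: 995×0 + 757×2329 + 30700×2775 + (z_c − 995 − 31457)×3243
The z_c×3243 term appears on both sides and cancels. Collect the known terms of each column as K = Σ(ρt)_known − 3243 × (depth of known layers): K_1 = 0 − 3243×0 = 0; K_2 = 86955553 − 3243×(995 + 31457) = −18286283.
Balance: K_1 − x×(3243 − 2725) = K_2, so x = (K_1 − K_2)/(3243 − 2725) = 18286300/518 = 35300 m.

35300 m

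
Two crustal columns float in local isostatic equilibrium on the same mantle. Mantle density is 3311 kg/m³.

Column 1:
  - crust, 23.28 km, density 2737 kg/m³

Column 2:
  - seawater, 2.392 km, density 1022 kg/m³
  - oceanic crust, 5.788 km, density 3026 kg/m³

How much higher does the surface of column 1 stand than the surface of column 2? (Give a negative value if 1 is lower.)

For any compensation level in the mantle, the mantle terms cancel and isostasy reduces to e = (Σt_1 − Σt_2) − (Σ(ρt)_1 − Σ(ρt)_2) / ρ_m.
Σt_1 = 23.28 km; Σt_2 = 8.18 km; Σ(ρt)_1 = 63717.36; Σ(ρt)_2 = 19959.112 (in km·kg/m³).
e = (23.28 − 8.18) − (63717.36 − 19959.112) / 3311 = 1.88 km.

1.88 km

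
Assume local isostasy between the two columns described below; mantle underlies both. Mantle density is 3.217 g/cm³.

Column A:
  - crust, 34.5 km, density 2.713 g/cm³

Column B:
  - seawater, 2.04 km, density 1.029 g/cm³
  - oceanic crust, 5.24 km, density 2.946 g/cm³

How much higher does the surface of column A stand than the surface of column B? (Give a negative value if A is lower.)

For any compensation level in the mantle, the mantle terms cancel and isostasy reduces to e = (Σt_A − Σt_B) − (Σ(ρt)_A − Σ(ρt)_B) / ρ_m.
Σt_A = 34.5 km; Σt_B = 7.28 km; Σ(ρt)_A = 93.5985; Σ(ρt)_B = 17.5362 (in km·g/cm³).
e = (34.5 − 7.28) − (93.5985 − 17.5362) / 3.217 = 3.58 km.

3.58 km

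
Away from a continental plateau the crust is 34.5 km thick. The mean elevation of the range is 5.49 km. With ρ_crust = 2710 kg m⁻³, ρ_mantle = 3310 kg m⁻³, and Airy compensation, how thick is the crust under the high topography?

Root depth r = h ρ_c / (ρ_m − ρ_c) = 5.49 km × 2710 / 600 = 24.8 km.
Total thickness = T + h + r = 34.5 km + 5.49 km + 24.8 km = 64.8 km.

64.8 km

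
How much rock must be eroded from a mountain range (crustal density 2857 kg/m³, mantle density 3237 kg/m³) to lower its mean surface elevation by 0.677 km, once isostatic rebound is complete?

Net drop Δ = e − u = e − e ρ_c/ρ_m = e (ρ_m − ρ_c)/ρ_m.
e = Δ ρ_m/(ρ_m − ρ_c) = 0.677 km × 3237/380 = 5.77 km.

5.77 km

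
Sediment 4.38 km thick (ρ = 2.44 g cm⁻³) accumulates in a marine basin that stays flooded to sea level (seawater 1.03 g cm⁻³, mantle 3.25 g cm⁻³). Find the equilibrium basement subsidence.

Submarine loading: the sediment displaces seawater, and the subsidence is in turn flooded, so s (ρ_m − ρ_w) = t (ρ_sed − ρ_w).
s = 4.38 km × (2.44 − 1.03) / (3.25 − 1.03) = 2.78 km.

2.78 km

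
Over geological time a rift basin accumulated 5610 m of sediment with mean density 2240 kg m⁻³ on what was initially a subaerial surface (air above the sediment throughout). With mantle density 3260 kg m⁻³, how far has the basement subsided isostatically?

Subaerial load: s = t ρ_sed / ρ_m = 5610 m × 2240/3260 = 3850 m.

3850 m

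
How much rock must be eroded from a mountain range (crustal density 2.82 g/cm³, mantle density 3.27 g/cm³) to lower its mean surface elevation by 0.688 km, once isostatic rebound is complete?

Net drop Δ = e − u = e − e ρ_c/ρ_m = e (ρ_m − ρ_c)/ρ_m.
e = Δ ρ_m/(ρ_m − ρ_c) = 0.688 km × 3.27/0.45 = 5 km.

5 km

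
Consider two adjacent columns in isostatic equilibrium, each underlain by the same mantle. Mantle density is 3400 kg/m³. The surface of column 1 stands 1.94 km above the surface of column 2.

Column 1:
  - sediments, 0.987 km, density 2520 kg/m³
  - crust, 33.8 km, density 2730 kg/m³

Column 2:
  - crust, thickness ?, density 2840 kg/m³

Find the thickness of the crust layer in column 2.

30.2 km

Take the compensation level at the base of the deeper column (depth z_c below the surface of column 1) and equate Σ ρ_i t_i down to z_c; mantle fills any gap and the z_c terms cancel.
Column 1: 0.987×2520 + 33.8×2730 + (z_c − 34.787)×3400
Column 2: 1.94×0 + x×2840 + (z_c − 1.94 − 0 − x)×3400
The z_c×3400 term appears on both sides and cancels. Collect the known terms of each column as K = Σ(ρt)_known − 3400 × (depth of known layers): K_1 = 94761.24 − 3400×34.787 = −23514.56; K_2 = 0 − 3400×(1.94 + 0) = −6596.
Balance: K_1 = K_2 − x×(3400 − 2840), so x = (K_2 − K_1)/(3400 − 2840) = 16918.6/560 = 30.2 km.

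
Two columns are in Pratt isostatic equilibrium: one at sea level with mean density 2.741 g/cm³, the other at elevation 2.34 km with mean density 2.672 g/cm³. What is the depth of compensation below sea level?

ρ_ref D = ρ (D + h) → D (ρ_ref − ρ) = ρ h.
D = ρ h/(ρ_ref − ρ) = 2.672 × 2.34 km/(2.741 − 2.672) = 90.6 km.

90.6 km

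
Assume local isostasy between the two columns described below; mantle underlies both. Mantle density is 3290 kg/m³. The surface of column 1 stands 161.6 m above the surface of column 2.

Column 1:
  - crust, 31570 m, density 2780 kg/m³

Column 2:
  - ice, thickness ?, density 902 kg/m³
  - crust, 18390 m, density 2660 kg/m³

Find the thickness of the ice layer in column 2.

1670 m

Take the compensation level at the base of the deeper column (depth z_c below the surface of column 1) and equate Σ ρ_i t_i down to z_c; mantle fills any gap and the z_c terms cancel.
Column 1: 31570×2780 + (z_c − 31570)×3290
Column 2: 161.6×0 + x×902 + 18390×2660 + (z_c − 161.6 − 18390 − x)×3290
The z_c×3290 term appears on both sides and cancels. Collect the known terms of each column as K = Σ(ρt)_known − 3290 × (depth of known layers): K_1 = 87764600 − 3290×31570 = −16100700; K_2 = 48917400 − 3290×(161.6 + 18390) = −12117364.
Balance: K_1 = K_2 − x×(3290 − 902), so x = (K_2 − K_1)/(3290 − 902) = 3983340/2388 = 1670 m.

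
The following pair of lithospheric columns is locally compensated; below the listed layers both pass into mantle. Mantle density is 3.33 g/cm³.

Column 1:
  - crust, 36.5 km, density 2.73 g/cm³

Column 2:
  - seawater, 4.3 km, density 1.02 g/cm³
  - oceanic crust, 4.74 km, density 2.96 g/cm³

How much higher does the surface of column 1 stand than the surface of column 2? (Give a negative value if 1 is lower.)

For any compensation level in the mantle, the mantle terms cancel and isostasy reduces to e = (Σt_1 − Σt_2) − (Σ(ρt)_1 − Σ(ρt)_2) / ρ_m.
Σt_1 = 36.5 km; Σt_2 = 9.04 km; Σ(ρt)_1 = 99.645; Σ(ρt)_2 = 18.4164 (in km·g/cm³).
e = (36.5 − 9.04) − (99.645 − 18.4164) / 3.33 = 3.07 km.

3.07 km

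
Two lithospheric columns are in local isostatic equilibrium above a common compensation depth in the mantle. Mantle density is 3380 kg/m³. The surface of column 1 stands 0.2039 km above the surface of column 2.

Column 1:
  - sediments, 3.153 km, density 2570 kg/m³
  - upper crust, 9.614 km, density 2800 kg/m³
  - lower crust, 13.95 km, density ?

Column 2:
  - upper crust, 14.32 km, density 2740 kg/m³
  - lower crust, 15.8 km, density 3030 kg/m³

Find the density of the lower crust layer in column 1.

2860 kg/m³

Take the compensation level at the base of the deeper column (depth z_c below the surface of column 1) and equate Σ ρ_i t_i down to z_c; mantle fills any gap and the z_c terms cancel.
Column 1: 3.153×2570 + 9.614×2800 + 13.95×ρ + (z_c − 26.717)×3380
Column 2: 0.2039×0 + 14.32×2740 + 15.8×3030 + (z_c − 0.2039 − 30.12)×3380
The z_c×3380 term appears on both sides and cancels. Collect the known terms of each column as K = Σ(ρt)_known − 3380 × (depth of known layers): K_1 = 35022.41 − 3380×26.717 = −55281.05; K_2 = 87110.8 − 3380×(0.2039 + 30.12) = −15383.982.
Balance: K_1 + 13.95×ρ = K_2, so ρ = (K_2 − K_1)/13.95 = 39897.1/13.95 = 2860 kg/m³.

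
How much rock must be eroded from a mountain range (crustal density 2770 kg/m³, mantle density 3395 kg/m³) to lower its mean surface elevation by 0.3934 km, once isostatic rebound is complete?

2.14 km

Net drop Δ = e − u = e − e ρ_c/ρ_m = e (ρ_m − ρ_c)/ρ_m.
e = Δ ρ_m/(ρ_m − ρ_c) = 0.3934 km × 3395/625 = 2.14 km.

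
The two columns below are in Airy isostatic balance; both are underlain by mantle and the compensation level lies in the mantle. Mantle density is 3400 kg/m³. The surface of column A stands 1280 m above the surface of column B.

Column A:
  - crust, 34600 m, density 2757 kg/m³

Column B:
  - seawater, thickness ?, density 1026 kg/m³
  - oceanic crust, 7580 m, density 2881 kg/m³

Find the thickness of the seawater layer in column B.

5880 m

Take the compensation level at the base of the deeper column (depth z_c below the surface of column A) and equate Σ ρ_i t_i down to z_c; mantle fills any gap and the z_c terms cancel.
Column A: 34600×2757 + (z_c − 34600)×3400
Column B: 1280×0 + x×1026 + 7580×2881 + (z_c − 1280 − 7580 − x)×3400
The z_c×3400 term appears on both sides and cancels. Collect the known terms of each column as K = Σ(ρt)_known − 3400 × (depth of known layers): K_A = 95392200 − 3400×34600 = −22247800; K_B = 21837980 − 3400×(1280 + 7580) = −8286020.
Balance: K_A = K_B − x×(3400 − 1026), so x = (K_B − K_A)/(3400 − 1026) = 13961800/2374 = 5880 m.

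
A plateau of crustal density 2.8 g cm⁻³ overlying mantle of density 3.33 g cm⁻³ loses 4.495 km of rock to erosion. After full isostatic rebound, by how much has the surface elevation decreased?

0.715 km

Rebound u = e ρ_c/ρ_m = 4.495 km × 2.8/3.33 = 3.78 km.
Net surface drop = e − u = 4.495 km − 3.78 km = e (ρ_m − ρ_c)/ρ_m = 0.715 km.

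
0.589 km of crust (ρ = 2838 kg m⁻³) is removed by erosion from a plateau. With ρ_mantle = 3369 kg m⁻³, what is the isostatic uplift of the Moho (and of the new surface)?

Unloading: uplift u = e ρ_c/ρ_m = 0.589 km × 2838/3369 = 0.496 km.

0.496 km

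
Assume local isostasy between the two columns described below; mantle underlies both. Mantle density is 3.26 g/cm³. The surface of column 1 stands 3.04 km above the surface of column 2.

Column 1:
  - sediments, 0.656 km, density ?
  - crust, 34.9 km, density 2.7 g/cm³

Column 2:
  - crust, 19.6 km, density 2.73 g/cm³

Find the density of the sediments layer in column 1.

2.11 g/cm³

Take the compensation level at the base of the deeper column (depth z_c below the surface of column 1) and equate Σ ρ_i t_i down to z_c; mantle fills any gap and the z_c terms cancel.
Column 1: 0.656×ρ + 34.9×2.7 + (z_c − 35.556)×3.26
Column 2: 3.04×0 + 19.6×2.73 + (z_c − 3.04 − 19.6)×3.26
The z_c×3.26 term appears on both sides and cancels. Collect the known terms of each column as K = Σ(ρt)_known − 3.26 × (depth of known layers): K_1 = 94.23 − 3.26×35.556 = −21.68256; K_2 = 53.508 − 3.26×(3.04 + 19.6) = −20.2984.
Balance: K_1 + 0.656×ρ = K_2, so ρ = (K_2 − K_1)/0.656 = 1.38416/0.656 = 2.11 g/cm³.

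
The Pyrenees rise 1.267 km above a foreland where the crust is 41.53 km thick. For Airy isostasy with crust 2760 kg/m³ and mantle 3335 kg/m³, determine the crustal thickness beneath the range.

48.9 km

Root depth r = h ρ_c / (ρ_m − ρ_c) = 1.267 km × 2760 / 575 = 6.082 km.
Total thickness = T + h + r = 41.53 km + 1.267 km + 6.082 km = 48.9 km.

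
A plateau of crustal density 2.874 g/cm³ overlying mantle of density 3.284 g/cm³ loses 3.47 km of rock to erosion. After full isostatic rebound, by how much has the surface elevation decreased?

0.433 km

Rebound u = e ρ_c/ρ_m = 3.47 km × 2.874/3.284 = 3.037 km.
Net surface drop = e − u = 3.47 km − 3.037 km = e (ρ_m − ρ_c)/ρ_m = 0.433 km.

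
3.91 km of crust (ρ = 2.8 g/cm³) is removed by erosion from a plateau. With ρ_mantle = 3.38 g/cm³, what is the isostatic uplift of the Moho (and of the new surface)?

3.24 km

Unloading: uplift u = e ρ_c/ρ_m = 3.91 km × 2.8/3.38 = 3.24 km.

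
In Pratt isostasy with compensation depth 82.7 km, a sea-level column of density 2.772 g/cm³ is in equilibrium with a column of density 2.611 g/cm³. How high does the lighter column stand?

5.1 km

ρ_ref D = ρ (D + h) → h = D (ρ_ref − ρ)/ρ.
h = 82.7 km × (2.772 − 2.611)/2.611 = 5.1 km.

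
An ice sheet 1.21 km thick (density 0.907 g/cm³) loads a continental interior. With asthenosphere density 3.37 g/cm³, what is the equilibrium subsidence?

0.326 km

Isostatic balance requires: the ice load ρ_ice t is balanced by mantle displaced below, ρ_m s.
s = t ρ_ice / ρ_m = 1.21 km × 0.907/3.37 = 0.326 km.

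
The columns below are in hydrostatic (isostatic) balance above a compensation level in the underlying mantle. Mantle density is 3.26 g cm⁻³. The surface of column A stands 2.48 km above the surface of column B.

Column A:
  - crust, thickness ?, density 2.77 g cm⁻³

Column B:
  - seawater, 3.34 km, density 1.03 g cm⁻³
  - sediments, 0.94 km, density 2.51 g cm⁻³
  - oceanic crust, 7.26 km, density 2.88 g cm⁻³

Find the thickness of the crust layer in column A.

Take the compensation level at the base of the deeper column (depth z_c below the surface of column A) and equate Σ ρ_i t_i down to z_c; mantle fills any gap and the z_c terms cancel.
Column A: x×2.77 + (z_c − 0 − x)×3.26
Column B: 2.48×0 + 3.34×1.03 + 0.94×2.51 + 7.26×2.88 + (z_c − 2.48 − 11.54)×3.26
The z_c×3.26 term appears on both sides and cancels. Collect the known terms of each column as K = Σ(ρt)_known − 3.26 × (depth of known layers): K_A = 0 − 3.26×0 = 0; K_B = 26.7084 − 3.26×(2.48 + 11.54) = −18.9968.
Balance: K_A − x×(3.26 − 2.77) = K_B, so x = (K_A − K_B)/(3.26 − 2.77) = 18.9968/0.49 = 38.8 km.

38.8 km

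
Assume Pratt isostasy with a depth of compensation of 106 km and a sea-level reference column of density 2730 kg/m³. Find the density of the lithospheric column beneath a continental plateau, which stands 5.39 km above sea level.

2600 kg/m³

Pratt balance: ρ_ref D = ρ (D + h).
ρ = ρ_ref D/(D + h) = 2730 × 106 km/(106 km + 5.39 km) = 2600 kg/m³.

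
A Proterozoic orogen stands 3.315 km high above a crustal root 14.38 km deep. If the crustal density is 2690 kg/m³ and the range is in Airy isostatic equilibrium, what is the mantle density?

Airy balance: ρ_c h = (ρ_m − ρ_c) r → ρ_m = ρ_c (1 + h/r).
ρ_m = 2690 × (1 + 3.315 km/14.38 km) = 3310 kg/m³.

3310 kg/m³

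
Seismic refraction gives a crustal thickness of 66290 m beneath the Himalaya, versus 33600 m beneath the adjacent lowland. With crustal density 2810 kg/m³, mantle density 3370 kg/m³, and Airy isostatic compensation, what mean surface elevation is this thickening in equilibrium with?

5430 m

Excess crust Δ = 66290 m − 33600 m = 32690 m, split between elevation h and root r with h + r = Δ.
Airy balance ρ_c h = (ρ_m − ρ_c) r gives r = h ρ_c/(ρ_m − ρ_c), so h (1 + ρ_c/(ρ_m − ρ_c)) = Δ, i.e. h = Δ (ρ_m − ρ_c)/ρ_m.
h = 32690 m × 560/3370 = 5430 m.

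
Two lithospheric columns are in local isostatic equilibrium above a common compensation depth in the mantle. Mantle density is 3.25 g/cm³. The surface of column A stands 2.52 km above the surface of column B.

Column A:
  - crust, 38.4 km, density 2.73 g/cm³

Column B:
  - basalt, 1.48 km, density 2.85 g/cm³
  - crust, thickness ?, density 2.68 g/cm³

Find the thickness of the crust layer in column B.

Take the compensation level at the base of the deeper column (depth z_c below the surface of column A) and equate Σ ρ_i t_i down to z_c; mantle fills any gap and the z_c terms cancel.
Column A: 38.4×2.73 + (z_c − 38.4)×3.25
Column B: 2.52×0 + 1.48×2.85 + x×2.68 + (z_c − 2.52 − 1.48 − x)×3.25
The z_c×3.25 term appears on both sides and cancels. Collect the known terms of each column as K = Σ(ρt)_known − 3.25 × (depth of known layers): K_A = 104.832 − 3.25×38.4 = −19.968; K_B = 4.218 − 3.25×(2.52 + 1.48) = −8.782.
Balance: K_A = K_B − x×(3.25 − 2.68), so x = (K_B − K_A)/(3.25 − 2.68) = 11.186/0.57 = 19.6 km.

19.6 km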